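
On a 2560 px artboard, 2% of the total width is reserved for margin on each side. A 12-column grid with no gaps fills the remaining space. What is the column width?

204.8 px

Margins: 2% × 2560 = 51.2 px each, so content = 2560 − 102.4 = 2457.6 px.
With no gaps, each column is 2457.6/12 = 204.8 px.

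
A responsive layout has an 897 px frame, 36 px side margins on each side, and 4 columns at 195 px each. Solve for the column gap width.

15 px

Take off 72 px of margins, leaving 825 px.
Columns use 780 px, leaving 45 px across 3 column gaps = 15 px each.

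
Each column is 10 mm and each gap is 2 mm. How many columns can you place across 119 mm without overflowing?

10 columns

Each extra column adds 10 + 2 = 12 mm.
(119 + 2) / 12 = 10.08, so 10 columns fit.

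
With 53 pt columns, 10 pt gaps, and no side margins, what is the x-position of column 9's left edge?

Each column+gutter stride is 63 pt; with no margin, 8 of them is 504 pt.

504 pt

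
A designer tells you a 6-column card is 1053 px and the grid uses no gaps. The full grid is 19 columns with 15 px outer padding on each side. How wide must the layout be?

With no gaps, each column is 1053/6 = 175.5 px.
Summing: 30 + 3334.5 = 3364.5 px.

3364.5 px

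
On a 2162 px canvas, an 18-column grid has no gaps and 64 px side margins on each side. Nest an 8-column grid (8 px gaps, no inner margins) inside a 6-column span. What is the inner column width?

Take off 128 px of margins, leaving 2034 px.
2034 / 18 = 113 px per column.
With no gaps, 6 columns span 6·113 = 678 px.
8d + 7·8 = 678 → 8d = 622 → d = 77.75 px.

77.75 px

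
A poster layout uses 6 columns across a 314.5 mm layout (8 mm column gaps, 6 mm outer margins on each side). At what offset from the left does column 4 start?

Subtract both margins: 314.5 − 2·6 = 302.5 mm.
6 columns + 5 column gaps: 6c + 5·8 = 302.5.
6c = 302.5 − 40 = 262.5, so c = 43.75 mm.
Column 4 starts at margin + 3·(column + gutter) = 6 + 3·51.75 = 161.25 mm.

161.25 mm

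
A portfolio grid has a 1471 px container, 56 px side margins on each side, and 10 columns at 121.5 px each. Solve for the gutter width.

16 px

Inside the margins: 1471 − 112 = 1359 px.
10·121.5 + 9g = 1359 → 9g = 144 → g = 16 px.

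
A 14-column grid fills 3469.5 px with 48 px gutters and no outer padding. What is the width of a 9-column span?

2213.25 px

Subtracting 13 gutters of 48 leaves 2845.5 for 14 columns, so c = 203.25 px.
9-column span = 9·203.25 + 8·48 = 2213.25 px.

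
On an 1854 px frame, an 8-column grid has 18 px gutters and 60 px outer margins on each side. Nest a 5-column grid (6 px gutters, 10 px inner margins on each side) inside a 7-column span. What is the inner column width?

Inside the margins: 1854 − 120 = 1734 px.
8c + 7·18 = 1734 → 8c = 1608 → c = 201 px.
7-column span = 7·201 + 6·18 = 1515 px.
Inner content = 1515 − 2·10 = 1495 px.
1495 − 4·6 = 1471; ÷5 gives d = 294.2 px.

294.2 px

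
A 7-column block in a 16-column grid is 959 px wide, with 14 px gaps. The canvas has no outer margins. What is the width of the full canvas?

2210 px

7 columns + 6 gaps: 7c + 6·14 = 959.
7c = 959 − 84 = 875, so c = 125 px.
Total width: 16·125 + 15·14 = 2210 px.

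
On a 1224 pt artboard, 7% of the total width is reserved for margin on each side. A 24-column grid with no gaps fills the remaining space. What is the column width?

1224 × (1 − 2·7%) = 1224 × 86% = 1052.64 pt for the columns.
With no gaps, each column is 1052.64/24 = 43.86 pt.

43.86 pt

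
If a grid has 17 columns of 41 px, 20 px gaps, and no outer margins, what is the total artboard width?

Summing: 697 + 320 = 1017 px.

1017 px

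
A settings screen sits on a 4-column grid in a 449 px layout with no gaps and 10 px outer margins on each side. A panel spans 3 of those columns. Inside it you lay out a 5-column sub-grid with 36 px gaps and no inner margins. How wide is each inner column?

35.55 px

Subtract both margins: 449 − 2·10 = 429 px.
With no gaps, each column is 429/4 = 107.25 px.
3-column span = 3·107.25 = 321.75 px.
5d + 4·36 = 321.75 → 5d = 177.75 → d = 35.55 px.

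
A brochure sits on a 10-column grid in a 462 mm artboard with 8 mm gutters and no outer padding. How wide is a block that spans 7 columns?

321 mm

Subtracting 9 gutters of 8 leaves 390 for 10 columns, so c = 39 mm.
7-column span = 7·39 + 6·8 = 321 mm.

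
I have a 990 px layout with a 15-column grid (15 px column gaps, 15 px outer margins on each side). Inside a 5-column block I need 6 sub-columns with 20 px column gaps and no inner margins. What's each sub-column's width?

Inside the margins: 990 − 30 = 960 px.
15c + 14·15 = 960 → 15c = 750 → c = 50 px.
5 columns plus 4 column gaps: 250 + 60 = 310 px.
6d + 5·20 = 310 → 6d = 210 → d = 35 px.

35 px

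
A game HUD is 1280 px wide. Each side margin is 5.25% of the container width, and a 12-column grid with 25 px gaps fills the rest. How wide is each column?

72.55 px

1280 × (1 − 2·5.25%) = 1280 × 89.5% = 1145.6 px for the columns.
12 columns + 11 gaps: 12c + 11·25 = 1145.6.
12c = 1145.6 − 275 = 870.6, so c = 72.55 px.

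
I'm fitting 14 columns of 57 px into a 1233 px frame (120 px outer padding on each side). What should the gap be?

15 px

Inside the margins: 1233 − 240 = 993 px.
14 columns take 14·57 = 798 px; remaining 195 splits into 13 gaps.
g = 195 / 13 = 15 px.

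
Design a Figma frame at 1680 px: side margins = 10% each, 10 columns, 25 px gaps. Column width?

1680 × (1 − 2·10%) = 1680 × 80% = 1344 px for the columns.
Subtracting 9 gaps of 25 leaves 1119 for 10 columns, so c = 111.9 px.

111.9 px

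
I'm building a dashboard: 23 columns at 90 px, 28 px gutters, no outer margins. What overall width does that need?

2686 px

Total width: 23·90 + 22·28 = 2686 px.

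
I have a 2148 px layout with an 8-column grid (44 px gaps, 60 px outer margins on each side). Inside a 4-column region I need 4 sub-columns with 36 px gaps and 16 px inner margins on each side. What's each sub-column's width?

Subtract both margins: 2148 − 2·60 = 2028 px.
8c + 7·44 = 2028 → 8c = 1720 → c = 215 px.
4 columns plus 3 gaps: 860 + 132 = 992 px.
Inner content = 992 − 2·16 = 960 px.
960 − 3·36 = 852; ÷4 gives d = 213 px.

213 px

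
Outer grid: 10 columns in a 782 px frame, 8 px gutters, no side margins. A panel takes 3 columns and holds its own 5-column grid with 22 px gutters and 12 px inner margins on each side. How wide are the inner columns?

23.4 px

Subtracting 9 gutters of 8 leaves 710 for 10 columns, so c = 71 px.
Span of 3: 3·71 + 2·8 = 213 + 16 = 229 px.
Inner content = 229 − 2·12 = 205 px.
205 − 4·22 = 117; ÷5 gives d = 23.4 px.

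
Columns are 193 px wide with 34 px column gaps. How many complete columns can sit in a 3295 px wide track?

14 columns: 14·193 + 13·34 = 3144 px ≤ 3295.
15 columns: 3371 px > 3295. So 14.

14 columns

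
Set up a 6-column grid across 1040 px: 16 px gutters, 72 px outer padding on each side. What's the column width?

Inside the margins: 1040 − 144 = 896 px.
6 columns + 5 gutters: 6c + 5·16 = 896.
6c = 896 − 80 = 816, so c = 136 px.

136 px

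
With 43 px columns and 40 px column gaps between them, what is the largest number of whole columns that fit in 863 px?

10 columns

k columns need k·43 + (k−1)·40 = k·83 − 40.
k·83 − 40 ≤ 863 → k ≤ 903 / 83 ≈ 10.88, so k = 10.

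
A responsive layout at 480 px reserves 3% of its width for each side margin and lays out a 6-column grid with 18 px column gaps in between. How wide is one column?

Each margin = 3% of 480 = 14.4 px; content = 480 − 2·14.4 = 451.2 px.
6c + 5·18 = 451.2 → 6c = 361.2 → c = 60.2 px.

60.2 px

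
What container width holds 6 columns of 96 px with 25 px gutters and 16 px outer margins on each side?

733 px

Adding margins, columns and gutters: 32 + 576 + 125 = 733 px.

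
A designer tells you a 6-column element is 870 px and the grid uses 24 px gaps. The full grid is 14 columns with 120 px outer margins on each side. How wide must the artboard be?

6c + 5·24 = 870 → 6c = 750 → c = 125 px.
Adding margins, columns and gutters: 240 + 1750 + 312 = 2302 px.

2302 px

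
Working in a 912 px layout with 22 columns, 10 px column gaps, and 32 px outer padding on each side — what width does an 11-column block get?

Inside the margins: 912 − 64 = 848 px.
22c + 21·10 = 848 → 22c = 638 → c = 29 px.
11-column span = 11·29 + 10·10 = 419 px.

419 px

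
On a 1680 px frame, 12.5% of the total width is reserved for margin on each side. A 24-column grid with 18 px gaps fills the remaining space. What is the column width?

35.25 px

Margins: 12.5% × 1680 = 210 px each, so content = 1680 − 420 = 1260 px.
24 columns + 23 gaps: 24c + 23·18 = 1260.
24c = 1260 − 414 = 846, so c = 35.25 px.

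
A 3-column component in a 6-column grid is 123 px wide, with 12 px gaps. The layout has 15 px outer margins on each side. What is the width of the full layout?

288 px

Subtracting 2 gaps of 12 leaves 99 for 3 columns, so c = 33 px.
Total width: 2·15 + 6·33 + 5·12 = 288 px.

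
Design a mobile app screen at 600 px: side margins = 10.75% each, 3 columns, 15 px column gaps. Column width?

147 px

Each margin = 10.75% of 600 = 64.5 px; content = 600 − 2·64.5 = 471 px.
3c + 2·15 = 471 → 3c = 441 → c = 147 px.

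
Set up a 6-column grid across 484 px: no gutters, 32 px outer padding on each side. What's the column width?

Take off 64 px of margins, leaving 420 px.
6c = 420 → c = 70 px.

70 px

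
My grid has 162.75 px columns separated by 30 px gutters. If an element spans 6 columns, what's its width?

6-column span = 6·162.75 + 5·30 = 1126.5 px.

1126.5 px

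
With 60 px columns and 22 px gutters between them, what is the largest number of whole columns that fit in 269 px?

3 columns

k columns need k·60 + (k−1)·22 = k·82 − 22.
k·82 − 22 ≤ 269 → k ≤ 291 / 82 ≈ 3.55, so k = 3.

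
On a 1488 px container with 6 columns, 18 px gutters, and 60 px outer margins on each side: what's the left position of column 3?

522 px

Take off 120 px of margins, leaving 1368 px.
1368 − 5·18 = 1278; ÷6 gives c = 213 px.
Each column+gutter stride is 231 px; 2 of them past the 60 px margin is 60 + 462 = 522 px.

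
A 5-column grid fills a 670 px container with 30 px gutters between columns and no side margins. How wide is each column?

110 px

Subtracting 4 gutters of 30 leaves 550 for 5 columns, so c = 110 px.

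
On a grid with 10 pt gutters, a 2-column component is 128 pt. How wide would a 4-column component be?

266 pt

128 − 1·10 = 118; ÷2 gives c = 59 pt.
4-column span = 4·59 + 3·10 = 266 pt.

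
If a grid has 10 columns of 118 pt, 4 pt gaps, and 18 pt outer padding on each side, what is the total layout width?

1252 pt

Layout = 2·18 + 10·118 + 9·4 = 36 + 1180 + 36 = 1252 pt.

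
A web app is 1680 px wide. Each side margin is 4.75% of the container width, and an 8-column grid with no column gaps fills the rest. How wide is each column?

Margins: 4.75% × 1680 = 79.8 px each, so content = 1680 − 159.6 = 1520.4 px.
8c = 1520.4 → c = 190.05 px.

190.05 px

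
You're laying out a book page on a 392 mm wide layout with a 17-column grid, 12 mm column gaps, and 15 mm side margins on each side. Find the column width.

Inside the margins: 392 − 30 = 362 mm.
Subtracting 16 column gaps of 12 leaves 170 for 17 columns, so c = 10 mm.

10 mm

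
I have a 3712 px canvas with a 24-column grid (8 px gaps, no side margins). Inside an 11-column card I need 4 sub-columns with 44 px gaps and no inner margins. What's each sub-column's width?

24c + 23·8 = 3712 → 24c = 3528 → c = 147 px.
11 columns plus 10 gaps: 1617 + 80 = 1697 px.
1697 − 3·44 = 1565; ÷4 gives d = 391.25 px.

391.25 px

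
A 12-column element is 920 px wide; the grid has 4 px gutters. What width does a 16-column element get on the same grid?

1228 px

12c + 11·4 = 920 → 12c = 876 → c = 73 px.
16 columns plus 15 gutters: 1168 + 60 = 1228 px.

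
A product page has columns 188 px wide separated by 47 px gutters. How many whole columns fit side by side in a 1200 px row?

5 columns: 5·188 + 4·47 = 1128 px ≤ 1200.
6 columns: 1363 px > 1200. So 5.

5 columns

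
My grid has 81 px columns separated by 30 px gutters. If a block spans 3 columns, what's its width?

3 columns plus 2 gutters: 243 + 60 = 303 px.

303 px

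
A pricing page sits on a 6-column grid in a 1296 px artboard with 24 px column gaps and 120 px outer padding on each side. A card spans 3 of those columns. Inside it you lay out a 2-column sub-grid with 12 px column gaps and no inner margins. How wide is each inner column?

252 px

Outer content = 1296 − 2·120 = 1056 px.
Subtracting 5 column gaps of 24 leaves 936 for 6 columns, so c = 156 px.
3-column span = 3·156 + 2·24 = 516 px.
2d + 1·12 = 516 → 2d = 504 → d = 252 px.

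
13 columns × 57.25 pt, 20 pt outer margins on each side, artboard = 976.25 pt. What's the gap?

Take off 40 pt of margins, leaving 936.25 pt.
Columns use 744.25 pt, leaving 192 pt across 12 gaps = 16 pt each.

16 pt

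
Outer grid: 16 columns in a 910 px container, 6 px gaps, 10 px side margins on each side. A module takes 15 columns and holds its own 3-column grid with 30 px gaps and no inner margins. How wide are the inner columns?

Inside the margins: 910 − 20 = 890 px.
Subtracting 15 gaps of 6 leaves 800 for 16 columns, so c = 50 px.
Span of 15: 15·50 + 14·6 = 750 + 84 = 834 px.
Subtracting 2 gaps of 30 leaves 774 for 3 columns, so d = 258 px.

258 px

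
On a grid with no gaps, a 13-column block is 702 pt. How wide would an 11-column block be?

With no gaps, each column is 702/13 = 54 pt.
With no gaps, 11 columns span 11·54 = 594 pt.

594 pt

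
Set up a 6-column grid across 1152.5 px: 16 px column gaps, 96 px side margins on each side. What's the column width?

Inside the margins: 1152.5 − 192 = 960.5 px.
6 columns + 5 column gaps: 6c + 5·16 = 960.5.
6c = 960.5 − 80 = 880.5, so c = 146.75 px.

146.75 px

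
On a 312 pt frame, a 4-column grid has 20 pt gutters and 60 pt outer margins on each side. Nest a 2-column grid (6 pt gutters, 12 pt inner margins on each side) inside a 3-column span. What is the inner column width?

Subtract both margins: 312 − 2·60 = 192 pt.
192 − 3·20 = 132; ÷4 gives c = 33 pt.
3 columns plus 2 gutters: 99 + 40 = 139 pt.
Inner content = 139 − 2·12 = 115 pt.
2 columns + 1 gutter: 2d + 1·6 = 115.
2d = 115 − 6 = 109, so d = 54.5 pt.

54.5 pt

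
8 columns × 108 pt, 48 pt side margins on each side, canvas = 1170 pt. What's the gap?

Subtract both margins: 1170 − 2·48 = 1074 pt.
Columns use 864 pt, leaving 210 pt across 7 gaps = 30 pt each.

30 pt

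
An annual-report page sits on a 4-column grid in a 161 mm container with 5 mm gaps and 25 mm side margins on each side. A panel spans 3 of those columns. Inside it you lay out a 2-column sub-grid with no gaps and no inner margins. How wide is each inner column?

41 mm

Inside the margins: 161 − 50 = 111 mm.
4 columns + 3 gaps: 4c + 3·5 = 111.
4c = 111 − 15 = 96, so c = 24 mm.
3 columns plus 2 gaps: 72 + 10 = 82 mm.
With no gaps, each column is 82/2 = 41 mm.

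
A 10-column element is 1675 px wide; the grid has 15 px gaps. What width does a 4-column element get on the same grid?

661 px

10c + 9·15 = 1675 → 10c = 1540 → c = 154 px.
4-column span = 4·154 + 3·15 = 661 px.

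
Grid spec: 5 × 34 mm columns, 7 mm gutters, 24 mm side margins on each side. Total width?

Frame = 2·24 + 5·34 + 4·7 = 48 + 170 + 28 = 246 mm.

246 mm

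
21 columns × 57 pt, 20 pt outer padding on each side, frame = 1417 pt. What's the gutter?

Content width = 1417 − 2·20 = 1377 pt.
21 columns take 21·57 = 1197 pt; remaining 180 splits into 20 gutters.
g = 180 / 20 = 9 pt.

9 pt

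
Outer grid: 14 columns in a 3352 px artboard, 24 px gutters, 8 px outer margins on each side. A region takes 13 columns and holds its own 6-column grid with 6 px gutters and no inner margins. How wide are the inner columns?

Inside the margins: 3352 − 16 = 3336 px.
14 columns + 13 gutters: 14c + 13·24 = 3336.
14c = 3336 − 312 = 3024, so c = 216 px.
Span of 13: 13·216 + 12·24 = 2808 + 288 = 3096 px.
6 columns + 5 gutters: 6d + 5·6 = 3096.
6d = 3096 − 30 = 3066, so d = 511 px.

511 px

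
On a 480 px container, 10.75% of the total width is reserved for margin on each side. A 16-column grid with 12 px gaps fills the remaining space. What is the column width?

Each margin = 10.75% of 480 = 51.6 px; content = 480 − 2·51.6 = 376.8 px.
Subtracting 15 gaps of 12 leaves 196.8 for 16 columns, so c = 12.3 px.

12.3 px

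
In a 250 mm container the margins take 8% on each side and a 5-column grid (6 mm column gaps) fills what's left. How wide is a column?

37.2 mm

Margins: 8% × 250 = 20 mm each, so content = 250 − 40 = 210 mm.
Subtracting 4 column gaps of 6 leaves 186 for 5 columns, so c = 37.2 mm.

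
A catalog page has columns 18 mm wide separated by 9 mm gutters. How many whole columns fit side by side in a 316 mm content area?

k columns need k·18 + (k−1)·9 = k·27 − 9.
k·27 − 9 ≤ 316 → k ≤ 325 / 27 ≈ 12.04, so k = 12.

12 columns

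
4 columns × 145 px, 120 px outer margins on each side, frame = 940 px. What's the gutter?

Inside the margins: 940 − 240 = 700 px.
Columns use 580 px, leaving 120 px across 3 gutters = 40 px each.

40 px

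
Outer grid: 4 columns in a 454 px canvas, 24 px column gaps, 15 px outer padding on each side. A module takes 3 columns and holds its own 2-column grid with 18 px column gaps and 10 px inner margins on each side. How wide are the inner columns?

137 px

Take off 30 px of margins, leaving 424 px.
424 − 3·24 = 352; ÷4 gives c = 88 px.
3 columns plus 2 column gaps: 264 + 48 = 312 px.
Inner content = 312 − 2·10 = 292 px.
2d + 1·18 = 292 → 2d = 274 → d = 137 px.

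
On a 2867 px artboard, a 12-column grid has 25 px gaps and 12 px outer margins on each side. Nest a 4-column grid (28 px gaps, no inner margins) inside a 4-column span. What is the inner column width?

211.75 px

Inside the margins: 2867 − 24 = 2843 px.
12c + 11·25 = 2843 → 12c = 2568 → c = 214 px.
Span of 4: 4·214 + 3·25 = 856 + 75 = 931 px.
931 − 3·28 = 847; ÷4 gives d = 211.75 px.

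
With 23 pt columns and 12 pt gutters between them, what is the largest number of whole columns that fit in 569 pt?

16 columns: 16·23 + 15·12 = 548 pt ≤ 569.
17 columns: 583 pt > 569. So 16.

16 columns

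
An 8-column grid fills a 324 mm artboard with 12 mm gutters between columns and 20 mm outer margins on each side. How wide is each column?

25 mm

Take off 40 mm of margins, leaving 284 mm.
284 − 7·12 = 200; ÷8 gives c = 25 mm.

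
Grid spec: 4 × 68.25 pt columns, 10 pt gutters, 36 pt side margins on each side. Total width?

Container = 2·36 + 4·68.25 + 3·10 = 72 + 273 + 30 = 375 pt.

375 pt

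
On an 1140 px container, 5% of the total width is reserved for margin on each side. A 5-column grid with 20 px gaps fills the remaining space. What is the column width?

189.2 px

Margins: 5% × 1140 = 57 px each, so content = 1140 − 114 = 1026 px.
1026 − 4·20 = 946; ÷5 gives c = 189.2 px.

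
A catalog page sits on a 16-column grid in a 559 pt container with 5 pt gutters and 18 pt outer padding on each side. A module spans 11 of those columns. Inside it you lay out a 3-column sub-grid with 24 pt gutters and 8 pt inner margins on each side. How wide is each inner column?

Subtract both margins: 559 − 2·18 = 523 pt.
16 columns + 15 gutters: 16c + 15·5 = 523.
16c = 523 − 75 = 448, so c = 28 pt.
Span of 11: 11·28 + 10·5 = 308 + 50 = 358 pt.
Inner content = 358 − 2·8 = 342 pt.
Subtracting 2 gutters of 24 leaves 294 for 3 columns, so d = 98 pt.

98 pt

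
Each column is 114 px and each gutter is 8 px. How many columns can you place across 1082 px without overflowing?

8 columns

k columns need k·114 + (k−1)·8 = k·122 − 8.
k·122 − 8 ≤ 1082 → k ≤ 1090 / 122 ≈ 8.93, so k = 8.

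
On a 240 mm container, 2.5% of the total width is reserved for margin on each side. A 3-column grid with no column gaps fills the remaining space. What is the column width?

76 mm

Margins: 2.5% × 240 = 6 mm each, so content = 240 − 12 = 228 mm.
228 / 3 = 76 mm per column.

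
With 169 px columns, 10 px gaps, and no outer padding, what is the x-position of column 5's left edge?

716 px

Before column 5: 4 columns + 4 gaps.
Offset = 4·(169 + 10) = 4·179 = 716 px.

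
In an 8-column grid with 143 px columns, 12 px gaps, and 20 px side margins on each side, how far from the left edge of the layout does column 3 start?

330 px

Before column 3: the margin + 2 columns + 2 gaps.
Offset = 20 + 2·(143 + 12) = 20 + 310 = 330 px.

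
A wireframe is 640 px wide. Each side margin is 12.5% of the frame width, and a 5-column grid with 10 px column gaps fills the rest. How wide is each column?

640 × (1 − 2·12.5%) = 640 × 75% = 480 px for the columns.
5c + 4·10 = 480 → 5c = 440 → c = 88 px.

88 px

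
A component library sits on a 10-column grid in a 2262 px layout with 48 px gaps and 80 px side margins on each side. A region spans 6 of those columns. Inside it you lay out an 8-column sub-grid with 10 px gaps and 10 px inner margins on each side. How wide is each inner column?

144 px

Subtract both margins: 2262 − 2·80 = 2102 px.
Subtracting 9 gaps of 48 leaves 1670 for 10 columns, so c = 167 px.
6-column span = 6·167 + 5·48 = 1242 px.
Inner content = 1242 − 2·10 = 1222 px.
1222 − 7·10 = 1152; ÷8 gives d = 144 px.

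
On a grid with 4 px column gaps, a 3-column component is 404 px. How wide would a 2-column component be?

3c + 2·4 = 404 → 3c = 396 → c = 132 px.
Span of 2: 2·132 + 1·4 = 264 + 4 = 268 px.

268 px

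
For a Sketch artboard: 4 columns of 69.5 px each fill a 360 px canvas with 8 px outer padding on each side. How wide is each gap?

Inside the margins: 360 − 16 = 344 px.
4·69.5 + 3g = 344 → 3g = 66 → g = 22 px.

22 px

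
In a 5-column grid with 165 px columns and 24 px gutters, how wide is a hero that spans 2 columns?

2-column span = 2·165 + 1·24 = 354 px.

354 px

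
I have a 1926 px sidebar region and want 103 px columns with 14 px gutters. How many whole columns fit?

Each extra column adds 103 + 14 = 117 px.
(1926 + 14) / 117 = 16.58, so 16 columns fit.

16 columns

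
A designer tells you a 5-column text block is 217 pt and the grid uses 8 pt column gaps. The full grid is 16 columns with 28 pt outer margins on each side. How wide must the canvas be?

Subtracting 4 column gaps of 8 leaves 185 for 5 columns, so c = 37 pt.
Adding margins, columns and gutters: 56 + 592 + 120 = 768 pt.

768 pt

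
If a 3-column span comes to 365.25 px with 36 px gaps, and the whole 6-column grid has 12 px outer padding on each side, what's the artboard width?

3c + 2·36 = 365.25 → 3c = 293.25 → c = 97.75 px.
Adding margins, columns and gutters: 24 + 586.5 + 180 = 790.5 px.

790.5 px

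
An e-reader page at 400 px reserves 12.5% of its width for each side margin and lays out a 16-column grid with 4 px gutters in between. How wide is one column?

Each margin = 12.5% of 400 = 50 px; content = 400 − 2·50 = 300 px.
16 columns + 15 gutters: 16c + 15·4 = 300.
16c = 300 − 60 = 240, so c = 15 px.

15 px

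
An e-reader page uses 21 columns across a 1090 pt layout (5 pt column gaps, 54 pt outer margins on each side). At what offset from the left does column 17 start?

Subtract both margins: 1090 − 2·54 = 982 pt.
21 columns + 20 column gaps: 21c + 20·5 = 982.
21c = 982 − 100 = 882, so c = 42 pt.
Column 17 starts at margin + 16·(column + gutter) = 54 + 16·47 = 806 pt.

806 pt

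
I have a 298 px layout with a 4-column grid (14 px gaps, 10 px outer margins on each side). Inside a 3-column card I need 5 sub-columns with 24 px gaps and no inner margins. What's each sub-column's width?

Take off 20 px of margins, leaving 278 px.
Subtracting 3 gaps of 14 leaves 236 for 4 columns, so c = 59 px.
3-column span = 3·59 + 2·14 = 205 px.
5 columns + 4 gaps: 5d + 4·24 = 205.
5d = 205 − 96 = 109, so d = 21.8 px.

21.8 px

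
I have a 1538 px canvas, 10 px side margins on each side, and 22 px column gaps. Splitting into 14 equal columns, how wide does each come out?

Inside the margins: 1538 − 20 = 1518 px.
Subtracting 13 column gaps of 22 leaves 1232 for 14 columns, so c = 88 px.

88 px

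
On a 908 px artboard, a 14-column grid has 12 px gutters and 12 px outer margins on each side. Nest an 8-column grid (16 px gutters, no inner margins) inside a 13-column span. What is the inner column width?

Inside the margins: 908 − 24 = 884 px.
Subtracting 13 gutters of 12 leaves 728 for 14 columns, so c = 52 px.
13 columns plus 12 gutters: 676 + 144 = 820 px.
8d + 7·16 = 820 → 8d = 708 → d = 88.5 px.

88.5 px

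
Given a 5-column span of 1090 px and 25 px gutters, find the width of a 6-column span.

1313 px

5 columns + 4 gutters: 5c + 4·25 = 1090.
5c = 1090 − 100 = 990, so c = 198 px.
Span of 6: 6·198 + 5·25 = 1188 + 125 = 1313 px.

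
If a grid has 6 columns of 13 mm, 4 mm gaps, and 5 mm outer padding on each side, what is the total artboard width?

108 mm

Artboard = 2·5 + 6·13 + 5·4 = 10 + 78 + 20 = 108 mm.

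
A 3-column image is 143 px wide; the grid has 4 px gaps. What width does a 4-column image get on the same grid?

Subtracting 2 gaps of 4 leaves 135 for 3 columns, so c = 45 px.
Span of 4: 4·45 + 3·4 = 180 + 12 = 192 px.

192 px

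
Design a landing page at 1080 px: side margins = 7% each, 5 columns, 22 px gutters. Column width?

168.16 px

Each margin = 7% of 1080 = 75.6 px; content = 1080 − 2·75.6 = 928.8 px.
5 columns + 4 gutters: 5c + 4·22 = 928.8.
5c = 928.8 − 88 = 840.8, so c = 168.16 px.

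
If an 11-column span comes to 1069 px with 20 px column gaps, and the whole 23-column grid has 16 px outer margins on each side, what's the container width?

2289 px

11c + 10·20 = 1069 → 11c = 869 → c = 79 px.
Total width: 2·16 + 23·79 + 22·20 = 2289 px.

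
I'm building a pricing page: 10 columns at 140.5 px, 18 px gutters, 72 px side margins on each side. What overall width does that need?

1711 px

Adding margins, columns and gutters: 144 + 1405 + 162 = 1711 px.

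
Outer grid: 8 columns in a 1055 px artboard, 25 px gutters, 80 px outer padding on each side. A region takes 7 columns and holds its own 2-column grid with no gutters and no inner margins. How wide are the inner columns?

390 px

Outer content = 1055 − 2·80 = 895 px.
895 − 7·25 = 720; ÷8 gives c = 90 px.
7-column span = 7·90 + 6·25 = 780 px.
2d = 780 → d = 390 px.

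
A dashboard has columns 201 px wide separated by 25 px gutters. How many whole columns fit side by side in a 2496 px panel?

11 columns

11 columns: 11·201 + 10·25 = 2461 px ≤ 2496.
12 columns: 2687 px > 2496. So 11.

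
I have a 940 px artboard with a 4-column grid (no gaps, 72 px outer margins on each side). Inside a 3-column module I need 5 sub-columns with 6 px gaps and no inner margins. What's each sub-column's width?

114.6 px

Inside the margins: 940 − 144 = 796 px.
With no gaps, each column is 796/4 = 199 px.
3-column span = 3·199 = 597 px.
Subtracting 4 gaps of 6 leaves 573 for 5 columns, so d = 114.6 px.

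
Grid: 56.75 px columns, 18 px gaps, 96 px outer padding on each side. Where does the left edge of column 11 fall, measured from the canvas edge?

Column 11 starts at margin + 10·(column + gutter) = 96 + 10·74.75 = 843.5 px.

843.5 px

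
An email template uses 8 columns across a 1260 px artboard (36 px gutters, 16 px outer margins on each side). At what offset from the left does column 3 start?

332 px

Inside the margins: 1260 − 32 = 1228 px.
Subtracting 7 gutters of 36 leaves 976 for 8 columns, so c = 122 px.
Each column+gutter stride is 158 px; 2 of them past the 16 px margin is 16 + 316 = 332 px.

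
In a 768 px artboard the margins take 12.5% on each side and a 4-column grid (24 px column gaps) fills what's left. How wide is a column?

126 px

Each margin = 12.5% of 768 = 96 px; content = 768 − 2·96 = 576 px.
4 columns + 3 column gaps: 4c + 3·24 = 576.
4c = 576 − 72 = 504, so c = 126 px.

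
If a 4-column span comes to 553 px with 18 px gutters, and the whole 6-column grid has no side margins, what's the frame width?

838.5 px

4 columns + 3 gutters: 4c + 3·18 = 553.
4c = 553 − 54 = 499, so c = 124.75 px.
Frame = 6·124.75 + 5·18 = 748.5 + 90 = 838.5 px.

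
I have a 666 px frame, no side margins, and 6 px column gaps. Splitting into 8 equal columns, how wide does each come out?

8 columns + 7 column gaps: 8c + 7·6 = 666.
8c = 666 − 42 = 624, so c = 78 px.

78 px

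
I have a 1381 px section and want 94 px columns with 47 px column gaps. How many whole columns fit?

10 columns: 10·94 + 9·47 = 1363 px ≤ 1381.
11 columns: 1504 px > 1381. So 10.

10 columns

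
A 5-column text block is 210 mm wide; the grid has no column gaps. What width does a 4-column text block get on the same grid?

With no column gaps, each column is 210/5 = 42 mm.
4-column span = 4·42 = 168 mm.

168 mm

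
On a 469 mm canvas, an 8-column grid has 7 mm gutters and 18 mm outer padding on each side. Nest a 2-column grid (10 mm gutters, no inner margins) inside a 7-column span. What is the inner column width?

184 mm

Take off 36 mm of margins, leaving 433 mm.
8 columns + 7 gutters: 8c + 7·7 = 433.
8c = 433 − 49 = 384, so c = 48 mm.
Span of 7: 7·48 + 6·7 = 336 + 42 = 378 mm.
Subtracting 1 gutter of 10 leaves 368 for 2 columns, so d = 184 mm.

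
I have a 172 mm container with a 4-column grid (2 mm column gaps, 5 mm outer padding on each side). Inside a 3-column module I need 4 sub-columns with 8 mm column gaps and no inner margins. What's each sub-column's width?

Subtract both margins: 172 − 2·5 = 162 mm.
Subtracting 3 column gaps of 2 leaves 156 for 4 columns, so c = 39 mm.
Span of 3: 3·39 + 2·2 = 117 + 4 = 121 mm.
4 columns + 3 column gaps: 4d + 3·8 = 121.
4d = 121 − 24 = 97, so d = 24.25 mm.

24.25 mm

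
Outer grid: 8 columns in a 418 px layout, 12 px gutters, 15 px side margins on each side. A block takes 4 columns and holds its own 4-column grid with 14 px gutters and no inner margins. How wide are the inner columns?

Inside the margins: 418 − 30 = 388 px.
388 − 7·12 = 304; ÷8 gives c = 38 px.
Span of 4: 4·38 + 3·12 = 152 + 36 = 188 px.
4d + 3·14 = 188 → 4d = 146 → d = 36.5 px.

36.5 px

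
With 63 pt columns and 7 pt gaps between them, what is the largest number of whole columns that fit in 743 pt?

10 columns

k columns need k·63 + (k−1)·7 = k·70 − 7.
k·70 − 7 ≤ 743 → k ≤ 750 / 70 ≈ 10.71, so k = 10.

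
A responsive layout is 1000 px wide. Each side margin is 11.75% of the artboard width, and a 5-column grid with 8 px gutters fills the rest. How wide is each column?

1000 × (1 − 2·11.75%) = 1000 × 76.5% = 765 px for the columns.
Subtracting 4 gutters of 8 leaves 733 for 5 columns, so c = 146.6 px.

146.6 px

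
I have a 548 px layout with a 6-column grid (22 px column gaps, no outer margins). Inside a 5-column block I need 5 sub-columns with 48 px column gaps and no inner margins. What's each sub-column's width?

52.2 px

Subtracting 5 column gaps of 22 leaves 438 for 6 columns, so c = 73 px.
5 columns plus 4 column gaps: 365 + 88 = 453 px.
453 − 4·48 = 261; ÷5 gives d = 52.2 px.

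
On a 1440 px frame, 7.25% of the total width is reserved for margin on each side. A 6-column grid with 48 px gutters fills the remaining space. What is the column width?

1440 × (1 − 2·7.25%) = 1440 × 85.5% = 1231.2 px for the columns.
Subtracting 5 gutters of 48 leaves 991.2 for 6 columns, so c = 165.2 px.

165.2 px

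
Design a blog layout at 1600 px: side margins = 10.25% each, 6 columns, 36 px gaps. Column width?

1600 × (1 − 2·10.25%) = 1600 × 79.5% = 1272 px for the columns.
1272 − 5·36 = 1092; ÷6 gives c = 182 px.

182 px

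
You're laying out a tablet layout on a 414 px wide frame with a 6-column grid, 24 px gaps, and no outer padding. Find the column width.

49 px

6c + 5·24 = 414 → 6c = 294 → c = 49 px.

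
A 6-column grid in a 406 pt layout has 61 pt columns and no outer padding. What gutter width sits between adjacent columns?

6·61 + 5g = 406 → 5g = 40 → g = 8 pt.

8 pt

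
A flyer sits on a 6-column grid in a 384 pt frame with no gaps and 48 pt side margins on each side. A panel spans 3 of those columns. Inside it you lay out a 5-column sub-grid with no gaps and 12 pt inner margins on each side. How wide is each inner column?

24 pt

Subtract both margins: 384 − 2·48 = 288 pt.
288 / 6 = 48 pt per column.
3-column span = 3·48 = 144 pt.
Inner content = 144 − 2·12 = 120 pt.
With no gaps, each column is 120/5 = 24 pt.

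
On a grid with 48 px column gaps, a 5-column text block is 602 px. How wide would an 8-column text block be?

992 px

5 columns + 4 column gaps: 5c + 4·48 = 602.
5c = 602 − 192 = 410, so c = 82 px.
Span of 8: 8·82 + 7·48 = 656 + 336 = 992 px.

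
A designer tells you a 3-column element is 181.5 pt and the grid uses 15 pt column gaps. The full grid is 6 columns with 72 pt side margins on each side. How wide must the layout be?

522 pt

Subtracting 2 column gaps of 15 leaves 151.5 for 3 columns, so c = 50.5 pt.
Adding margins, columns and gutters: 144 + 303 + 75 = 522 pt.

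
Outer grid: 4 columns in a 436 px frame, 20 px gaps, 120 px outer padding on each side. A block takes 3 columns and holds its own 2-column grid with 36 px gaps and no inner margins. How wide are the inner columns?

53 px

Take off 240 px of margins, leaving 196 px.
4 columns + 3 gaps: 4c + 3·20 = 196.
4c = 196 − 60 = 136, so c = 34 px.
3 columns plus 2 gaps: 102 + 40 = 142 px.
2 columns + 1 gap: 2d + 1·36 = 142.
2d = 142 − 36 = 106, so d = 53 px.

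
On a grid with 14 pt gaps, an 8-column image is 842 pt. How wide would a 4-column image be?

414 pt

8c + 7·14 = 842 → 8c = 744 → c = 93 pt.
4 columns plus 3 gaps: 372 + 42 = 414 pt.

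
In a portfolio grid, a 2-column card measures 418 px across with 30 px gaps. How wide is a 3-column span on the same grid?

642 px

Subtracting 1 gap of 30 leaves 388 for 2 columns, so c = 194 px.
3-column span = 3·194 + 2·30 = 642 px.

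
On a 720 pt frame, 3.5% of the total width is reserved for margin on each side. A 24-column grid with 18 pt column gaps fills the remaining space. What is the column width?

10.65 pt

720 × (1 − 2·3.5%) = 720 × 93% = 669.6 pt for the columns.
24c + 23·18 = 669.6 → 24c = 255.6 → c = 10.65 pt.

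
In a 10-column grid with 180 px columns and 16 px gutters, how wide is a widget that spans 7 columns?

1356 px

7-column span = 7·180 + 6·16 = 1356 px.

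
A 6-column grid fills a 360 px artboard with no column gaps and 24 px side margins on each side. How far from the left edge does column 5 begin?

232 px

Content = 360 − 2·24 = 312 px.
6c = 312 → c = 52 px.
Each column+gutter stride is 52 px; 4 of them past the 24 px margin is 24 + 208 = 232 px.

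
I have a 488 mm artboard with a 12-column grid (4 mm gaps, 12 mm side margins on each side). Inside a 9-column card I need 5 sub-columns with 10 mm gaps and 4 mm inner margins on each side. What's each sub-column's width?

Inside the margins: 488 − 24 = 464 mm.
Subtracting 11 gaps of 4 leaves 420 for 12 columns, so c = 35 mm.
Span of 9: 9·35 + 8·4 = 315 + 32 = 347 mm.
Inner content = 347 − 2·4 = 339 mm.
5d + 4·10 = 339 → 5d = 299 → d = 59.8 mm.

59.8 mm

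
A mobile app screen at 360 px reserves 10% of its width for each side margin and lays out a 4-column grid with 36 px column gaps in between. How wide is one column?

45 px

Each margin = 10% of 360 = 36 px; content = 360 − 2·36 = 288 px.
4 columns + 3 column gaps: 4c + 3·36 = 288.
4c = 288 − 108 = 180, so c = 45 px.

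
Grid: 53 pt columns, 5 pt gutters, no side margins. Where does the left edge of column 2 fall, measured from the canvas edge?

Each column+gutter stride is 58 pt; with no margin, 1 of them is 58 pt.

58 pt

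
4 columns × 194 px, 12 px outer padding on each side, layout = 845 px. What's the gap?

15 px

Subtract both margins: 845 − 2·12 = 821 px.
Columns use 776 px, leaving 45 px across 3 gaps = 15 px each.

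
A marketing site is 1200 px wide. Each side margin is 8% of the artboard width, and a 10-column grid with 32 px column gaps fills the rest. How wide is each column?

Each margin = 8% of 1200 = 96 px; content = 1200 − 2·96 = 1008 px.
10 columns + 9 column gaps: 10c + 9·32 = 1008.
10c = 1008 − 288 = 720, so c = 72 px.

72 px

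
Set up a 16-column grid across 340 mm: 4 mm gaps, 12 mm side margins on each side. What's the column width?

16 mm

Content width = 340 − 2·12 = 316 mm.
316 − 15·4 = 256; ÷16 gives c = 16 mm.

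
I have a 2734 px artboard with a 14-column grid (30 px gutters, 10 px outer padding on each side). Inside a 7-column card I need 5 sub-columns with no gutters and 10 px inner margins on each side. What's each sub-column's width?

Outer content = 2734 − 2·10 = 2714 px.
2714 − 13·30 = 2324; ÷14 gives c = 166 px.
7-column span = 7·166 + 6·30 = 1342 px.
Inner content = 1342 − 2·10 = 1322 px.
1322 / 5 = 264.4 px per column.

264.4 px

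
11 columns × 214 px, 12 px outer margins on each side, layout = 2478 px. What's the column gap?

10 px

Subtract both margins: 2478 − 2·12 = 2454 px.
Columns use 2354 px, leaving 100 px across 10 column gaps = 10 px each.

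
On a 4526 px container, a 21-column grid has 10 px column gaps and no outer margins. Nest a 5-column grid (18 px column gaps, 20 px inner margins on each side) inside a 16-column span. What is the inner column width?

666.8 px

21 columns + 20 column gaps: 21c + 20·10 = 4526.
21c = 4526 − 200 = 4326, so c = 206 px.
16 columns plus 15 column gaps: 3296 + 150 = 3446 px.
Inner content = 3446 − 2·20 = 3406 px.
5 columns + 4 column gaps: 5d + 4·18 = 3406.
5d = 3406 − 72 = 3334, so d = 666.8 px.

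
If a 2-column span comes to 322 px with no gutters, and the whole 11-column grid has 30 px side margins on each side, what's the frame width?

2c = 322 → c = 161 px.
Frame = 2·30 + 11·161 = 60 + 1771 = 1831 px.

1831 px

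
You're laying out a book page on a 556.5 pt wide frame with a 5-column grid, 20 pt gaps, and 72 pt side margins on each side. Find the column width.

Subtract both margins: 556.5 − 2·72 = 412.5 pt.
5c + 4·20 = 412.5 → 5c = 332.5 → c = 66.5 pt.

66.5 pt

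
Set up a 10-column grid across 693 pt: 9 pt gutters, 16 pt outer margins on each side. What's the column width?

Subtract both margins: 693 − 2·16 = 661 pt.
10c + 9·9 = 661 → 10c = 580 → c = 58 pt.

58 pt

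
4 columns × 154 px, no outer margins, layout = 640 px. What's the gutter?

8 px

4 columns take 4·154 = 616 px; remaining 24 splits into 3 gutters.
g = 24 / 3 = 8 px.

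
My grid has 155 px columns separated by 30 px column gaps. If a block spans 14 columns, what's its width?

2560 px

14 columns plus 13 column gaps: 2170 + 390 = 2560 px.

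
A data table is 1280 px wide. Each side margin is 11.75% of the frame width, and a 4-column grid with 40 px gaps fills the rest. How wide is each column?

214.8 px

1280 × (1 − 2·11.75%) = 1280 × 76.5% = 979.2 px for the columns.
Subtracting 3 gaps of 40 leaves 859.2 for 4 columns, so c = 214.8 px.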